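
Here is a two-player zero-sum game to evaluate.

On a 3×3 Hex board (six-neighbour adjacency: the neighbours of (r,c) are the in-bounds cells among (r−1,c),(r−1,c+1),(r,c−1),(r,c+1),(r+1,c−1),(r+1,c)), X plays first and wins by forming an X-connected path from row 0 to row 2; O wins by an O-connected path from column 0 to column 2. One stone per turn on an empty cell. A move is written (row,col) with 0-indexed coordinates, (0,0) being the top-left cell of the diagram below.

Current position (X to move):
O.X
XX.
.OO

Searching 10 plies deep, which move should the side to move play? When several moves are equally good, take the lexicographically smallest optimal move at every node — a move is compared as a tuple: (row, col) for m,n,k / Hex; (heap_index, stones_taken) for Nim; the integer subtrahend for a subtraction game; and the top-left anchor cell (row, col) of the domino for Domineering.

ply 1, X at O.X/XX./.OO | (0,1)=-1→OXX/XX./.OO; (1,2)=-1→O.X/XXX/.OO; (2,0)=+1→O.X/XX./XOO*
ply 2: O.X/XX./XOO is terminal -1 (O); from O.X/XX./.OO depth 10

X's best at [O.X/XX./.OO]: (2,0)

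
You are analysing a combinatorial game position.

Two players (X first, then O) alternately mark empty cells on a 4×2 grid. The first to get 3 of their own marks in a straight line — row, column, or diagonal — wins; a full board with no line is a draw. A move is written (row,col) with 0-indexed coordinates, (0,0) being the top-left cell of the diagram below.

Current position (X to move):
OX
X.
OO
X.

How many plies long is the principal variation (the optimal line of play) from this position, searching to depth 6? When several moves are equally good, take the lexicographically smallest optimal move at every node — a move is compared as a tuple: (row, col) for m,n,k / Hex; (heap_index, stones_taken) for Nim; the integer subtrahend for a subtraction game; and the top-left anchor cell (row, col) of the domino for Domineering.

PV length from [OX/X./OO/X.]: 2 plies

p1 X@[OX/X./OO/X.]: (1,1)[OX/XX/OO/X.]+0* (3,1)[OX/X./OO/XX]+0
p2 O@[OX/XX/OO/X.]: (3,1)[OX/XX/OO/XO]+0*
p3 X@[OX/XX/OO/XO] terminal +0; root [OX/X./OO/X.] d6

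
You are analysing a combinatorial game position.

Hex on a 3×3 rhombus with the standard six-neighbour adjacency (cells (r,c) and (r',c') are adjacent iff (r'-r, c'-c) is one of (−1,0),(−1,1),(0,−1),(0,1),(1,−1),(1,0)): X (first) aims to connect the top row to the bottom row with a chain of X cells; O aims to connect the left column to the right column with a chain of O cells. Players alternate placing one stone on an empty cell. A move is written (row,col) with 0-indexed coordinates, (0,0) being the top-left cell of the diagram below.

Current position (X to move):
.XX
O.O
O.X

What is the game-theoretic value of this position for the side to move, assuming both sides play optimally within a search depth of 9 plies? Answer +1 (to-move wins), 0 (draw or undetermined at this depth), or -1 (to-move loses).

[.XX/O.O/O.X] X move#1: (0,0):-1/XXX/O.O/O.X*, (1,1):-1/.XX/OXO/O.X, (2,1):-1/.XX/O.O/OXX
[XXX/O.O/O.X] O move#2: (1,1):+1/XXX/OOO/O.X*, (2,1):+1/XXX/O.O/OOX
[XXX/OOO/O.X] end (terminal -1, X#3); searched .XX/O.O/O.X to 9

value(.XX/O.O/O.X, X) = -1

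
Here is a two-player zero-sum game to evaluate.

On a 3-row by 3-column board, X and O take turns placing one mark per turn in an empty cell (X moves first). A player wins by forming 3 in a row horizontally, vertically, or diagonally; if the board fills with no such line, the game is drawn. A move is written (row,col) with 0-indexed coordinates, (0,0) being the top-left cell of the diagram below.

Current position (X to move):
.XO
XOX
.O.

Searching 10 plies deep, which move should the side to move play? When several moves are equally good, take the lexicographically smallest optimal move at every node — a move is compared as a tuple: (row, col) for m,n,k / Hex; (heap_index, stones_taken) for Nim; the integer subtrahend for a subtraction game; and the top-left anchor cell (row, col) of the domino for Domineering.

X's best at [.XO/XOX/.O.]: (2,0)

p1 X@[.XO/XOX/.O.]: (0,0)[XXO/XOX/.O.]-1 (2,0)[.XO/XOX/XO.]+0* (2,2)[.XO/XOX/.OX]-1
p2 O@[.XO/XOX/XO.]: (0,0)[OXO/XOX/XO.]+0* (2,2)[.XO/XOX/XOO]-1
p3 X@[OXO/XOX/XO.]: (2,2)[OXO/XOX/XOX]+0*
p4 O@[OXO/XOX/XOX] terminal +0; root [.XO/XOX/.O.] d10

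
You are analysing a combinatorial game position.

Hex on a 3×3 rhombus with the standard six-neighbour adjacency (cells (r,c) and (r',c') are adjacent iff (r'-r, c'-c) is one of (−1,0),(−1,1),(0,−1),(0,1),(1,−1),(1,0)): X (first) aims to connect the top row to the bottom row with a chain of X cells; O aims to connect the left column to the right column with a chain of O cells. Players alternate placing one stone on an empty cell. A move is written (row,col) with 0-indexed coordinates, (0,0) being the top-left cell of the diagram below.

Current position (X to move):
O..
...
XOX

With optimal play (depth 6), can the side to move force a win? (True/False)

[O../.../XOX] X move#1: (0,1):+1/OX./.../XOX*, (0,2):+1/O.X/.../XOX, (1,0):+1/O../X../XOX, (1,1):+1/O../.X./XOX, (1,2):+1/O../..X/XOX
[OX./.../XOX] O move#2: (0,2):-1/OXO/.../XOX*, (1,0):-1/OX./O../XOX, (1,1):-1/OX./.O./XOX, (1,2):-1/OX./..O/XOX
[OXO/.../XOX] X move#3: (1,0):+1/OXO/X../XOX*, (1,1):+1/OXO/.X./XOX, (1,2):+1/OXO/..X/XOX
[OXO/X../XOX] end (terminal -1, O#4); searched O../.../XOX to 6

X winning at [O../.../XOX]: True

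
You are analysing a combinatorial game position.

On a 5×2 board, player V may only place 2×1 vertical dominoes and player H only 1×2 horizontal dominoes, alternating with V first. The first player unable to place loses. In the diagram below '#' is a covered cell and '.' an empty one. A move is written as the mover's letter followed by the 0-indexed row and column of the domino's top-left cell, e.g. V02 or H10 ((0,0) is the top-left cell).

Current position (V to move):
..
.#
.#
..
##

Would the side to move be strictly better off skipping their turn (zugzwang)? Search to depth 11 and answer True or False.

ply 1, V at ../.#/.#/../## | V00=-1→#./##/.#/../##*; V10=-1→../##/##/../##; V20=-1→../.#/##/#./##
ply 2, H at #./##/.#/../## | H30=+1→#./##/.#/##/##*
ply 3: #./##/.#/##/## is terminal -1 (V); from ../.#/.#/../## depth 11
if V skipped the turn, H would face:
~ ply 1, H at ../.#/.#/../## | H00=-1→##/.#/.#/../##*; H30=-1→../.#/.#/##/##
~ ply 2, V at ##/.#/.#/../## | V10=-1→##/##/##/../##; V20=+1→##/.#/##/#./##*
~ ply 3: ##/.#/##/#./## is terminal -1 (H); from ../.#/.#/../## depth 11
compare (V): move=-1 vs pass=+1

zugzwang(../.#/.#/../##, V) = True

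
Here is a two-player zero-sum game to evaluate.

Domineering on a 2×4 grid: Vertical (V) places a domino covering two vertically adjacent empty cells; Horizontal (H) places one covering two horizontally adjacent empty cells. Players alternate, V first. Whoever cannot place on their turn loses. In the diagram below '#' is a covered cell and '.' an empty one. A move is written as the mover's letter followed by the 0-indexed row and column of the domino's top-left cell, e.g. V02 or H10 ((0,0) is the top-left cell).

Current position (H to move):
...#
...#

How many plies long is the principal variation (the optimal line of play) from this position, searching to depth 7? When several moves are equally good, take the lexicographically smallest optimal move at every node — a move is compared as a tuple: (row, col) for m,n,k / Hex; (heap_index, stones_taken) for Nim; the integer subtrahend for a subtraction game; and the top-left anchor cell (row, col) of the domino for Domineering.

PV length from [...#/...#]: 3 plies

ply 1, H at ...#/...# | H00=+1→##.#/...#*; H01=+1→.###/...#; H10=+1→...#/##.#; H11=+1→...#/.###
ply 2, V at ##.#/...# | V02=-1→####/..##*
ply 3, H at ####/..## | H10=+1→####/####*
ply 4: ####/#### is terminal -1 (V); from ...#/...# depth 7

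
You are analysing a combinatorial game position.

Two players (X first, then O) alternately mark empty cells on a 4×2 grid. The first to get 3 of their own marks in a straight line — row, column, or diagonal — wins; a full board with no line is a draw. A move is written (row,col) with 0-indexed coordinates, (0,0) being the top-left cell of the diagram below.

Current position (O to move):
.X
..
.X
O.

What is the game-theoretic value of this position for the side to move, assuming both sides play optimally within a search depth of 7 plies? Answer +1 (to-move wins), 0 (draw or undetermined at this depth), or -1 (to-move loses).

p1 O@[.X/../.X/O.]: (0,0)[OX/../.X/O.]-1 (1,0)[.X/O./.X/O.]-1 (1,1)[.X/.O/.X/O.]+0* (2,0)[.X/../OX/O.]-1 (3,1)[.X/../.X/OO]-1
p2 X@[.X/.O/.X/O.]: (0,0)[XX/.O/.X/O.]+0* (1,0)[.X/XO/.X/O.]+0 (2,0)[.X/.O/XX/O.]+0 (3,1)[.X/.O/.X/OX]+0
p3 O@[XX/.O/.X/O.]: (1,0)[XX/OO/.X/O.]+0* (2,0)[XX/.O/OX/O.]+0 (3,1)[XX/.O/.X/OO]+0
p4 X@[XX/OO/.X/O.]: (2,0)[XX/OO/XX/O.]+0* (3,1)[XX/OO/.X/OX]-1
p5 O@[XX/OO/XX/O.]: (3,1)[XX/OO/XX/OO]+0*
p6 X@[XX/OO/XX/OO] terminal +0; root [.X/../.X/O.] d7

value(.X/../.X/O., O) = 0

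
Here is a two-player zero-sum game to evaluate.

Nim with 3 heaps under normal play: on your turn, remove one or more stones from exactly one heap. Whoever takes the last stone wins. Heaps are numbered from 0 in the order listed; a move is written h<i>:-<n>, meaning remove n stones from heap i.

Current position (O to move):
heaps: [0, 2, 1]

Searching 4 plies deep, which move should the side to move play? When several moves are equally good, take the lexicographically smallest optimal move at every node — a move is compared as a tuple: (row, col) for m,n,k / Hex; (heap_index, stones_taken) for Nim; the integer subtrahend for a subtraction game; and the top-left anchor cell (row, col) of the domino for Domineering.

[(0,2,1)] O move#1: h1:-1:+1/(0,1,1)*, h1:-2:-1/(0,0,1), h2:-1:-1/(0,2,0)
[(0,1,1)] X move#2: h1:-1:-1/(0,0,1)*, h2:-1:-1/(0,1,0)
[(0,0,1)] O move#3: h2:-1:+1/(0,0,0)*
[(0,0,0)] end (terminal -1, X#4); searched (0,2,1) to 4

O's best at [(0,2,1)]: h1:-1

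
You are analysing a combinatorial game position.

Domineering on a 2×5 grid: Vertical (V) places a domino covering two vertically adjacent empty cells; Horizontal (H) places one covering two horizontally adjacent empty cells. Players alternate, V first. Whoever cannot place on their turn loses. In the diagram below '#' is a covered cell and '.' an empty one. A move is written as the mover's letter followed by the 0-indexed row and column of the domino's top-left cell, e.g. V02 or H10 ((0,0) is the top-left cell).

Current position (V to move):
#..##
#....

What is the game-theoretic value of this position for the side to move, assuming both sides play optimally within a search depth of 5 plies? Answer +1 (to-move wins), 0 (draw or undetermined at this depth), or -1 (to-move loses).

[#..##/#....] V move#1: V01:-1/##.##/##..., V02:+1/#.###/#.#..*
[#.###/#.#..] H move#2: H13:-1/#.###/#.###*
[#.###/#.###] V move#3: V01:+1/#####/#####*
[#####/#####] end (terminal -1, H#4); searched #..##/#.... to 5

value(#..##/#...., V) = +1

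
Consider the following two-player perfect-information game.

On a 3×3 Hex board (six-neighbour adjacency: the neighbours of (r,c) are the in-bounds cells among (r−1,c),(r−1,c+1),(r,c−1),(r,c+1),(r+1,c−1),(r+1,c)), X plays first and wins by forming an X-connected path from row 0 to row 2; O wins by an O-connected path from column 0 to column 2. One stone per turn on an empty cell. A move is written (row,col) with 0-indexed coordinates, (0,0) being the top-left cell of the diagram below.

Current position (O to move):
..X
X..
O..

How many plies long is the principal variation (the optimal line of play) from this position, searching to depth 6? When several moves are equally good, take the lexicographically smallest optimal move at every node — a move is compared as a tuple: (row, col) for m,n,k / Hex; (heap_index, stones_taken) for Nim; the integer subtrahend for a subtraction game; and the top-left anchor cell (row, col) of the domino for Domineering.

PV length from [..X/X../O..]: 5 plies

ply 1, O at ..X/X../O.. | (0,0)=-1→O.X/X../O..; (0,1)=-1→.OX/X../O..; (1,1)=-1→..X/XO./O..; (1,2)=+1→..X/X.O/O..*; (2,1)=+1→..X/X../OO.; (2,2)=-1→..X/X../O.O
ply 2, X at ..X/X.O/O.. | (0,0)=-1→X.X/X.O/O..*; (0,1)=-1→.XX/X.O/O..; (1,1)=-1→..X/XXO/O..; (2,1)=-1→..X/X.O/OX.; (2,2)=-1→..X/X.O/O.X
ply 3, O at X.X/X.O/O.. | (0,1)=+1→XOX/X.O/O..*; (1,1)=+1→X.X/XOO/O..; (2,1)=+1→X.X/X.O/OO.; (2,2)=+1→X.X/X.O/O.O
ply 4, X at XOX/X.O/O.. | (1,1)=-1→XOX/XXO/O..*; (2,1)=-1→XOX/X.O/OX.; (2,2)=-1→XOX/X.O/O.X
ply 5, O at XOX/XXO/O.. | (2,1)=+1→XOX/XXO/OO.*; (2,2)=-1→XOX/XXO/O.O
ply 6: XOX/XXO/OO. is terminal -1 (X); from ..X/X../O.. depth 6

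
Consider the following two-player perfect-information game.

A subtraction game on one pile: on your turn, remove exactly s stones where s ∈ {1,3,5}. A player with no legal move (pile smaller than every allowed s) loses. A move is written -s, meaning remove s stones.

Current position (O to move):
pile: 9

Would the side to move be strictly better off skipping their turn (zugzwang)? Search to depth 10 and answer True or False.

zugzwang(9, O) = False

p1 O@[9]: -1[8]+1* -3[6]+1 -5[4]+1
p2 X@[8]: -1[7]-1* -3[5]-1 -5[3]-1
p3 O@[7]: -1[6]+1* -3[4]+1 -5[2]+1
p4 X@[6]: -1[5]-1* -3[3]-1 -5[1]-1
p5 O@[5]: -1[4]+1* -3[2]+1 -5[0]+1
p6 X@[4]: -1[3]-1* -3[1]-1
p7 O@[3]: -1[2]+1* -3[0]+1
p8 X@[2]: -1[1]-1*
p9 O@[1]: -1[0]+1*
p10 X@[0] terminal -1; root [9] d10
suppose O passes — search the same position with X to move:
pass> p1 X@[9]: -1[8]+1* -3[6]+1 -5[4]+1
pass> p2 O@[8]: -1[7]-1* -3[5]-1 -5[3]-1
pass> p3 X@[7]: -1[6]+1* -3[4]+1 -5[2]+1
pass> p4 O@[6]: -1[5]-1* -3[3]-1 -5[1]-1
pass> p5 X@[5]: -1[4]+1* -3[2]+1 -5[0]+1
pass> p6 O@[4]: -1[3]-1* -3[1]-1
pass> p7 X@[3]: -1[2]+1* -3[0]+1
pass> p8 O@[2]: -1[1]-1*
pass> p9 X@[1]: -1[0]+1*
pass> p10 O@[0] terminal -1; root [9] d10
for O: play +1, pass -1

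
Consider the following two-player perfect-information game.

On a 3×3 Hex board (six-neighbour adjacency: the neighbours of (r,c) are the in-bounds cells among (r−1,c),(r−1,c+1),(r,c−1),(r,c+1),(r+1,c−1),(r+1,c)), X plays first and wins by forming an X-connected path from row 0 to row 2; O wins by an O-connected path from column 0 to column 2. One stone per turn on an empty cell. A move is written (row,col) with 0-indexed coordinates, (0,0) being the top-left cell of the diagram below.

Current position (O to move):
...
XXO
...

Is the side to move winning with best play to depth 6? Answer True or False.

ply 1, O at .../XXO/... | (0,0)=-1→O../XXO/...*; (0,1)=-1→.O./XXO/...; (0,2)=-1→..O/XXO/...; (2,0)=-1→.../XXO/O..; (2,1)=-1→.../XXO/.O.; (2,2)=-1→.../XXO/..O
ply 2, X at O../XXO/... | (0,1)=+1→OX./XXO/...*; (0,2)=+1→O.X/XXO/...; (2,0)=+1→O../XXO/X..; (2,1)=+1→O../XXO/.X.; (2,2)=+1→O../XXO/..X
ply 3, O at OX./XXO/... | (0,2)=-1→OXO/XXO/...*; (2,0)=-1→OX./XXO/O..; (2,1)=-1→OX./XXO/.O.; (2,2)=-1→OX./XXO/..O
ply 4, X at OXO/XXO/... | (2,0)=+1→OXO/XXO/X..*; (2,1)=+1→OXO/XXO/.X.; (2,2)=+1→OXO/XXO/..X
ply 5: OXO/XXO/X.. is terminal -1 (O); from .../XXO/... depth 6

O winning at [.../XXO/...]: False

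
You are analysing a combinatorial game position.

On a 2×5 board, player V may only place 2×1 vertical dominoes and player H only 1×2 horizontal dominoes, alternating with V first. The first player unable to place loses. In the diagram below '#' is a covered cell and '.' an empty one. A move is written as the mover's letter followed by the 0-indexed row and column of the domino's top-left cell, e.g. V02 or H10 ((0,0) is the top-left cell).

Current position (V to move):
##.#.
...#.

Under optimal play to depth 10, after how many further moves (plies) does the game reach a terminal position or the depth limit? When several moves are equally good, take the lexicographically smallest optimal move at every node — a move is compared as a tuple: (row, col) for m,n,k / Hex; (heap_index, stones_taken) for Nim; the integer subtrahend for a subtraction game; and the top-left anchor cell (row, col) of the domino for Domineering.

PV length from [##.#./...#.]: 3 plies

p1 V@[##.#./...#.]: V02[####./..##.]+1* V04[##.##/...##]-1
p2 H@[####./..##.]: H10[####./####.]-1*
p3 V@[####./####.]: V04[#####/#####]+1*
p4 H@[#####/#####] terminal -1; root [##.#./...#.] d10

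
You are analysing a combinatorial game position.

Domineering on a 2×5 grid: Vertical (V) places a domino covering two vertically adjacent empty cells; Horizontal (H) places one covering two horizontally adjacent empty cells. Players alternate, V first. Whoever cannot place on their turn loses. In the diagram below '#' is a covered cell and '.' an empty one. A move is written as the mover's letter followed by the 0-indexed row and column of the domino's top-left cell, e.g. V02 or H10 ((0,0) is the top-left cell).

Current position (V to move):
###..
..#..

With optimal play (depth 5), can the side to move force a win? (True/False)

V winning at [###../..#..]: True

p1 V@[###../..#..]: V03[####./..##.]+1* V04[###.#/..#.#]+1
p2 H@[####./..##.]: H10[####./####.]-1*
p3 V@[####./####.]: V04[#####/#####]+1*
p4 H@[#####/#####] terminal -1; root [###../..#..] d5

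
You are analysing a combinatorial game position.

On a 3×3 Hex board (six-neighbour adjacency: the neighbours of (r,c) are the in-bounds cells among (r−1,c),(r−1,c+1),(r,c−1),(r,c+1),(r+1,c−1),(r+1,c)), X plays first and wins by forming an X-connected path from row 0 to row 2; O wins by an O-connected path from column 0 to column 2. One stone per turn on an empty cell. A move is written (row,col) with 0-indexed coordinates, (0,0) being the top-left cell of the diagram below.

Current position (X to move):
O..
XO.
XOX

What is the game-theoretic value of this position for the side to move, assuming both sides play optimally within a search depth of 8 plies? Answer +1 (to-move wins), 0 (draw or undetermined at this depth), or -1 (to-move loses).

p1 X@[O../XO./XOX]: (0,1)[OX./XO./XOX]+1* (0,2)[O.X/XO./XOX]+1 (1,2)[O../XOX/XOX]+1
p2 O@[OX./XO./XOX] terminal -1; root [O../XO./XOX] d8

value(O../XO./XOX, X) = +1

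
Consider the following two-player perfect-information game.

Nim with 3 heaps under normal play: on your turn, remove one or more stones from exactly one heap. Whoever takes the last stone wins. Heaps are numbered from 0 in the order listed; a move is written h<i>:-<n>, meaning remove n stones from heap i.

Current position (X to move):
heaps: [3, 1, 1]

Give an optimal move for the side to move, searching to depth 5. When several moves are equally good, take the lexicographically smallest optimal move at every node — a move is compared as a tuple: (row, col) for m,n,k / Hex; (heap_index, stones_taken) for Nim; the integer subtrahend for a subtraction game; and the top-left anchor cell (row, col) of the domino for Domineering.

X's best at [(3,1,1)]: h0:-3

p1 X@[(3,1,1)]: h0:-1[(2,1,1)]-1 h0:-2[(1,1,1)]-1 h0:-3[(0,1,1)]+1* h1:-1[(3,0,1)]-1 h2:-1[(3,1,0)]-1
p2 O@[(0,1,1)]: h1:-1[(0,0,1)]-1* h2:-1[(0,1,0)]-1
p3 X@[(0,0,1)]: h2:-1[(0,0,0)]+1*
p4 O@[(0,0,0)] terminal -1; root [(3,1,1)] d5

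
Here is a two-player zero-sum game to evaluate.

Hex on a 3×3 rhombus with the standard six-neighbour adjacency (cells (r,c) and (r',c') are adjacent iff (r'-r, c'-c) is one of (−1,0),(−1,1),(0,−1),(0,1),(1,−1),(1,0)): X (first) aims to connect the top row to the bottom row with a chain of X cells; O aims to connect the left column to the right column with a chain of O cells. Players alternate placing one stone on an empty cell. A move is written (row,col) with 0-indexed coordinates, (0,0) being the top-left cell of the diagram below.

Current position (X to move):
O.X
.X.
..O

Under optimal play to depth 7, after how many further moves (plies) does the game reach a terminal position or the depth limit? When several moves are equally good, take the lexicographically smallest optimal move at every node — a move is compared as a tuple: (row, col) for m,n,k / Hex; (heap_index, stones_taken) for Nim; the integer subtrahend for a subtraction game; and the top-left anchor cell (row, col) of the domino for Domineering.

p1 X@[O.X/.X./..O]: (0,1)[OXX/.X./..O]+1* (1,0)[O.X/XX./..O]+1 (1,2)[O.X/.XX/..O]+1 (2,0)[O.X/.X./X.O]+1 (2,1)[O.X/.X./.XO]+1
p2 O@[OXX/.X./..O]: (1,0)[OXX/OX./..O]-1* (1,2)[OXX/.XO/..O]-1 (2,0)[OXX/.X./O.O]-1 (2,1)[OXX/.X./.OO]-1
p3 X@[OXX/OX./..O]: (1,2)[OXX/OXX/..O]+1* (2,0)[OXX/OX./X.O]+1 (2,1)[OXX/OX./.XO]+1
p4 O@[OXX/OXX/..O]: (2,0)[OXX/OXX/O.O]-1* (2,1)[OXX/OXX/.OO]-1
p5 X@[OXX/OXX/O.O]: (2,1)[OXX/OXX/OXO]+1*
p6 O@[OXX/OXX/OXO] terminal -1; root [O.X/.X./..O] d7

PV length from [O.X/.X./..O]: 5 plies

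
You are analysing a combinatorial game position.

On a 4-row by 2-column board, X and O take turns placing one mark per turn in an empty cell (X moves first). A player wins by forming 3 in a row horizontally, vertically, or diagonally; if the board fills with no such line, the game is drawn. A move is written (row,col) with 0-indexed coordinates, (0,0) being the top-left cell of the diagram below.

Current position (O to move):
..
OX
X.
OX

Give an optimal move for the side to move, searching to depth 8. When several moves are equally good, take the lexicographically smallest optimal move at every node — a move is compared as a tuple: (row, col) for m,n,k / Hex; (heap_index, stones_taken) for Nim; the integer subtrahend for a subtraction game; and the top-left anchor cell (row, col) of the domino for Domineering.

O's best at [../OX/X./OX]: (2,1)

p1 O@[../OX/X./OX]: (0,0)[O./OX/X./OX]-1 (0,1)[.O/OX/X./OX]-1 (2,1)[../OX/XO/OX]+0*
p2 X@[../OX/XO/OX]: (0,0)[X./OX/XO/OX]+0* (0,1)[.X/OX/XO/OX]+0
p3 O@[X./OX/XO/OX]: (0,1)[XO/OX/XO/OX]+0*
p4 X@[XO/OX/XO/OX] terminal +0; root [../OX/X./OX] d8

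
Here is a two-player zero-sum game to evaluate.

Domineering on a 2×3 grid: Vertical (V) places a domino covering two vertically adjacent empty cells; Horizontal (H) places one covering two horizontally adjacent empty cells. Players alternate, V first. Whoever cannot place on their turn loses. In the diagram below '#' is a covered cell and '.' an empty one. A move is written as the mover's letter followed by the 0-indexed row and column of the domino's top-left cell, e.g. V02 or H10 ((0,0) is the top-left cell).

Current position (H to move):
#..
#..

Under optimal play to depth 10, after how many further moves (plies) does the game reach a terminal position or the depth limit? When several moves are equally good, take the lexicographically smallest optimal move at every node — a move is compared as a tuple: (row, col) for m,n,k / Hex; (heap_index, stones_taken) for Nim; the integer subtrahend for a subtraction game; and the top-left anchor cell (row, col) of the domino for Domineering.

PV length from [#../#..]: 1 ply

[#../#..] H move#1: H01:+1/###/#..*, H11:+1/#../###
[###/#..] end (terminal -1, V#2); searched #../#.. to 10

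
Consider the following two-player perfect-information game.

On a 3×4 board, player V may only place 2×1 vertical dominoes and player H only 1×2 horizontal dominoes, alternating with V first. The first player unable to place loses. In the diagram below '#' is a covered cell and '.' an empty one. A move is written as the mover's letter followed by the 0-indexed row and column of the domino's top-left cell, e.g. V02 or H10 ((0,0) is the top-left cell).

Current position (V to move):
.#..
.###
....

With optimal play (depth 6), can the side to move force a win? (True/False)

V winning at [.#../.###/....]: False

ply 1, V at .#../.###/.... | V00=-1→##../####/....*; V10=-1→.#../####/#...
ply 2, H at ##../####/.... | H02=+1→####/####/....*; H20=+1→##../####/##..; H21=+1→##../####/.##.; H22=+1→##../####/..##
ply 3: ####/####/.... is terminal -1 (V); from .#../.###/.... depth 6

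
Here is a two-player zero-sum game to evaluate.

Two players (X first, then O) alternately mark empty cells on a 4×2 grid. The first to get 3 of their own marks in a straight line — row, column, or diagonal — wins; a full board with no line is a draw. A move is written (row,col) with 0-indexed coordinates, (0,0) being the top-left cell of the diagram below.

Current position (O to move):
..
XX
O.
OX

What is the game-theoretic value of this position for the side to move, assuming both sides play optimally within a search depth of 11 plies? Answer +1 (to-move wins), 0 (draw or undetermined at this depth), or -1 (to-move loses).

[../XX/O./OX] O move#1: (0,0):-1/O./XX/O./OX, (0,1):-1/.O/XX/O./OX, (2,1):+0/../XX/OO/OX*
[../XX/OO/OX] X move#2: (0,0):+0/X./XX/OO/OX*, (0,1):+0/.X/XX/OO/OX
[X./XX/OO/OX] O move#3: (0,1):+0/XO/XX/OO/OX*
[XO/XX/OO/OX] end (terminal +0, X#4); searched ../XX/O./OX to 11

value(../XX/O./OX, O) = 0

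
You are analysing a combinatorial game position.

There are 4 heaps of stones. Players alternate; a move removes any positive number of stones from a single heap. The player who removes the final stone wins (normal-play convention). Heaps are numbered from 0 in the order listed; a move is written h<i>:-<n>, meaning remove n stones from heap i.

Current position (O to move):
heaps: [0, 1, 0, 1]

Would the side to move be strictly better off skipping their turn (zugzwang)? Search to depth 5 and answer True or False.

ply 1, O at (0,1,0,1) | h1:-1=-1→(0,0,0,1)*; h3:-1=-1→(0,1,0,0)
ply 2, X at (0,0,0,1) | h3:-1=+1→(0,0,0,0)*
ply 3: (0,0,0,0) is terminal -1 (O); from (0,1,0,1) depth 5
pass branch (X moves first from the same position):
  | ply 1, X at (0,1,0,1) | h1:-1=-1→(0,0,0,1)*; h3:-1=-1→(0,1,0,0)
  | ply 2, O at (0,0,0,1) | h3:-1=+1→(0,0,0,0)*
  | ply 3: (0,0,0,0) is terminal -1 (X); from (0,1,0,1) depth 5
O moving scores -1; O passing scores +1

zugzwang((0,1,0,1), O) = True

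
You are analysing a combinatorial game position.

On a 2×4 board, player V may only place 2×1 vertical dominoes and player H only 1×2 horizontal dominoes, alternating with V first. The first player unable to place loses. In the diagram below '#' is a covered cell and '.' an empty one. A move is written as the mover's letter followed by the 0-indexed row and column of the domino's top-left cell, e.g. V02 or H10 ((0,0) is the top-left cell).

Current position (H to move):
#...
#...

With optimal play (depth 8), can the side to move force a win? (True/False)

H winning at [#.../#...]: True

ply 1, H at #.../#... | H01=+1→###./#...*; H02=+1→#.##/#...; H11=+1→#.../###.; H12=+1→#.../#.##
ply 2, V at ###./#... | V03=-1→####/#..#*
ply 3, H at ####/#..# | H11=+1→####/####*
ply 4: ####/#### is terminal -1 (V); from #.../#... depth 8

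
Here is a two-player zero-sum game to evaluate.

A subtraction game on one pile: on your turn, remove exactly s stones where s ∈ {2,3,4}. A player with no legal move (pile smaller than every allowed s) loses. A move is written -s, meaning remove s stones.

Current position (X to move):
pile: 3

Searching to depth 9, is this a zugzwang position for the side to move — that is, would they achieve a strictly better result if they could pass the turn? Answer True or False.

p1 X@[3]: -2[1]+1* -3[0]+1
p2 O@[1] terminal -1; root [3] d9
if X skipped the turn, O would face:
~ p1 O@[3]: -2[1]+1* -3[0]+1
~ p2 X@[1] terminal -1; root [3] d9
compare (X): move=+1 vs pass=-1

zugzwang(3, X) = False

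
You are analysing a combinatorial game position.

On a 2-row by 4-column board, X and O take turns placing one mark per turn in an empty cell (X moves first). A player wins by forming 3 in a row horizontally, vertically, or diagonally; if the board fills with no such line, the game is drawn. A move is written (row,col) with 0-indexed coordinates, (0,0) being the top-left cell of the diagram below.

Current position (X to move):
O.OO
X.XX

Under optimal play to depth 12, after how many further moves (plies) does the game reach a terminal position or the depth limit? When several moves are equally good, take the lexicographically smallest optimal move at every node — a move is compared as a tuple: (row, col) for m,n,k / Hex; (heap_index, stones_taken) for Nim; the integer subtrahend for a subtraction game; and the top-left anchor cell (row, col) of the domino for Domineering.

PV length from [O.OO/X.XX]: 1 ply

ply 1, X at O.OO/X.XX | (0,1)=+0→OXOO/X.XX; (1,1)=+1→O.OO/XXXX*
ply 2: O.OO/XXXX is terminal -1 (O); from O.OO/X.XX depth 12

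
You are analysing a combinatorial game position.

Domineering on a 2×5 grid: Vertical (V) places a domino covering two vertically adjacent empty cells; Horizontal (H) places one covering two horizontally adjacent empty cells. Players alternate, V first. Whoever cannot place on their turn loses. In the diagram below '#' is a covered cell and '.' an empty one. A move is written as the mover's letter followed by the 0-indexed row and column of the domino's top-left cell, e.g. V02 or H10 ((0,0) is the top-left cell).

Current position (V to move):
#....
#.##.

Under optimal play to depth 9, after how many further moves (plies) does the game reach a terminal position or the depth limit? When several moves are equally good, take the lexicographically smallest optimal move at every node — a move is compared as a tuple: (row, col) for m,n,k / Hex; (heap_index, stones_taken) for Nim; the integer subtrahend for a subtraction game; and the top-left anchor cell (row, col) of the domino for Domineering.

PV length from [#..../#.##.]: 2 plies

p1 V@[#..../#.##.]: V01[##.../####.]-1* V04[#...#/#.###]-1
p2 H@[##.../####.]: H02[####./####.]-1 H03[##.##/####.]+1*
p3 V@[##.##/####.] terminal -1; root [#..../#.##.] d9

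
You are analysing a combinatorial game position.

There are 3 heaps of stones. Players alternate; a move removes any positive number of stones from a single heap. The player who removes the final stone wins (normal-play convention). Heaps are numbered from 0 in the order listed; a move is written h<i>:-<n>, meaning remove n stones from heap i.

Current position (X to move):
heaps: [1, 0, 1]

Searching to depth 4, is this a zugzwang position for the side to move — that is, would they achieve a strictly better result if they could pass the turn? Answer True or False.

p1 X@[(1,0,1)]: h0:-1[(0,0,1)]-1* h2:-1[(1,0,0)]-1
p2 O@[(0,0,1)]: h2:-1[(0,0,0)]+1*
p3 X@[(0,0,0)] terminal -1; root [(1,0,1)] d4
if X skipped the turn, O would face:
~ p1 O@[(1,0,1)]: h0:-1[(0,0,1)]-1* h2:-1[(1,0,0)]-1
~ p2 X@[(0,0,1)]: h2:-1[(0,0,0)]+1*
~ p3 O@[(0,0,0)] terminal -1; root [(1,0,1)] d4
compare (X): move=-1 vs pass=+1

zugzwang((1,0,1), X) = True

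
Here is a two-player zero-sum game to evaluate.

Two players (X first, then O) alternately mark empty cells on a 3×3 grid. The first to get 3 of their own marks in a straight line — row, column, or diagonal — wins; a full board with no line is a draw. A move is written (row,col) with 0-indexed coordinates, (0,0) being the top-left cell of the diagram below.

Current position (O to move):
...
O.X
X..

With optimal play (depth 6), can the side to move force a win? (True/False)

[.../O.X/X..] O move#1: (0,0):-1/O../O.X/X.., (0,1):-1/.O./O.X/X.., (0,2):+0/..O/O.X/X..*, (1,1):-1/.../OOX/X.., (2,1):-1/.../O.X/XO., (2,2):+0/.../O.X/X.O
[..O/O.X/X..] X move#2: (0,0):+0/X.O/O.X/X..*, (0,1):+0/.XO/O.X/X.., (1,1):+0/..O/OXX/X.., (2,1):+0/..O/O.X/XX., (2,2):+0/..O/O.X/X.X
[X.O/O.X/X..] O move#3: (0,1):-1/XOO/O.X/X.., (1,1):+0/X.O/OOX/X..*, (2,1):+0/X.O/O.X/XO., (2,2):+0/X.O/O.X/X.O
[X.O/OOX/X..] X move#4: (0,1):+0/XXO/OOX/X..*, (2,1):+0/X.O/OOX/XX., (2,2):+0/X.O/OOX/X.X
[XXO/OOX/X..] O move#5: (2,1):+0/XXO/OOX/XO.*, (2,2):+0/XXO/OOX/X.O
[XXO/OOX/XO.] X move#6: (2,2):+0/XXO/OOX/XOX*
[XXO/OOX/XOX] end (terminal +0, O#7); searched .../O.X/X.. to 6

O winning at [.../O.X/X..]: False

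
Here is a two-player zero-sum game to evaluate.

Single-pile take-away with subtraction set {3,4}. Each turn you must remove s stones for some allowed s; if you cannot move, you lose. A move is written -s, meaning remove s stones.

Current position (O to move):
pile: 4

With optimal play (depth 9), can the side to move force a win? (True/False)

O winning at [4]: True

p1 O@[4]: -3[1]+1* -4[0]+1
p2 X@[1] terminal -1; root [4] d9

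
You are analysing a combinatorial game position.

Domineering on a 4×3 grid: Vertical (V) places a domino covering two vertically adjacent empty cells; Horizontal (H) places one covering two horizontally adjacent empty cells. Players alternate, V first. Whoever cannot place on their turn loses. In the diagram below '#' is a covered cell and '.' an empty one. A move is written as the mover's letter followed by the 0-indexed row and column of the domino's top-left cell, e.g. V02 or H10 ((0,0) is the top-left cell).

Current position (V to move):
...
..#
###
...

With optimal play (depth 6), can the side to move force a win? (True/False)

V winning at [.../..#/###/...]: True

p1 V@[.../..#/###/...]: V00[#../#.#/###/...]-1 V01[.#./.##/###/...]+1*
p2 H@[.#./.##/###/...]: H30[.#./.##/###/##.]-1* H31[.#./.##/###/.##]-1
p3 V@[.#./.##/###/##.]: V00[##./###/###/##.]+1*
p4 H@[##./###/###/##.] terminal -1; root [.../..#/###/...] d6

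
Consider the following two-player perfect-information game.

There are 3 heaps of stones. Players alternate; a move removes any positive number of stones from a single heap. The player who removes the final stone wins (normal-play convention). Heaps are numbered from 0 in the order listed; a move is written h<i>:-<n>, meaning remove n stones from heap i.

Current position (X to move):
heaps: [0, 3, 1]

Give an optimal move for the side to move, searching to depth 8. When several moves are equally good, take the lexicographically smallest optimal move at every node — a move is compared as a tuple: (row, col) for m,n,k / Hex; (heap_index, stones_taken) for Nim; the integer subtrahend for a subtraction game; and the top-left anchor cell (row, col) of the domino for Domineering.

p1 X@[(0,3,1)]: h1:-1[(0,2,1)]-1 h1:-2[(0,1,1)]+1* h1:-3[(0,0,1)]-1 h2:-1[(0,3,0)]-1
p2 O@[(0,1,1)]: h1:-1[(0,0,1)]-1* h2:-1[(0,1,0)]-1
p3 X@[(0,0,1)]: h2:-1[(0,0,0)]+1*
p4 O@[(0,0,0)] terminal -1; root [(0,3,1)] d8

X's best at [(0,3,1)]: h1:-2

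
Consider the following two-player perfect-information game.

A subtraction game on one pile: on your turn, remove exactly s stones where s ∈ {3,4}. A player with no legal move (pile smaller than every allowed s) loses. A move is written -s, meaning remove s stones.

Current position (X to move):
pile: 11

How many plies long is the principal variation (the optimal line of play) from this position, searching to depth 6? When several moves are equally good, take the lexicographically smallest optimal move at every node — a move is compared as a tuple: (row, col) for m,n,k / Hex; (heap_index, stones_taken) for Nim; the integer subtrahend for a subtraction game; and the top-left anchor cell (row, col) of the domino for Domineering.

ply 1, X at 11 | -3=+1→8*; -4=+1→7
ply 2, O at 8 | -3=-1→5*; -4=-1→4
ply 3, X at 5 | -3=+1→2*; -4=+1→1
ply 4: 2 is terminal -1 (O); from 11 depth 6

PV length from [11]: 3 plies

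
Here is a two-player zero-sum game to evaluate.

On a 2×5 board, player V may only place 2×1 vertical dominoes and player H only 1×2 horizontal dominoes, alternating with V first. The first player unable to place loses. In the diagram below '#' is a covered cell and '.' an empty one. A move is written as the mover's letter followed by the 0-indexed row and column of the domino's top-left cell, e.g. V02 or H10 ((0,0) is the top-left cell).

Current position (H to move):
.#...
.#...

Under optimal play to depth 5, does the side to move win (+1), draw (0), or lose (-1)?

value(.#.../.#..., H) = -1

ply 1, H at .#.../.#... | H02=-1→.###./.#...*; H03=-1→.#.##/.#...; H12=-1→.#.../.###.; H13=-1→.#.../.#.##
ply 2, V at .###./.#... | V00=-1→####./##...; V04=+1→.####/.#..#*
ply 3, H at .####/.#..# | H12=-1→.####/.####*
ply 4, V at .####/.#### | V00=+1→#####/#####*
ply 5: #####/##### is terminal -1 (H); from .#.../.#... depth 5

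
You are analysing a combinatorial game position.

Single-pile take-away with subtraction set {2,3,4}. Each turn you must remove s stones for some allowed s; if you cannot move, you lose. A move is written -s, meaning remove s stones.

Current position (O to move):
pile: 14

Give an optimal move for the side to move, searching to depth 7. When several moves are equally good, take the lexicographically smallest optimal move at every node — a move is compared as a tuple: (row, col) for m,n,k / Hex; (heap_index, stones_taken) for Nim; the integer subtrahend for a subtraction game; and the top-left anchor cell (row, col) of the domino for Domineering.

p1 O@[14]: -2[12]+1* -3[11]-1 -4[10]-1
p2 X@[12]: -2[10]-1* -3[9]-1 -4[8]-1
p3 O@[10]: -2[8]-1 -3[7]+1* -4[6]+1
p4 X@[7]: -2[5]-1* -3[4]-1 -4[3]-1
p5 O@[5]: -2[3]-1 -3[2]-1 -4[1]+1*
p6 X@[1] terminal -1; root [14] d7

O's best at [14]: -2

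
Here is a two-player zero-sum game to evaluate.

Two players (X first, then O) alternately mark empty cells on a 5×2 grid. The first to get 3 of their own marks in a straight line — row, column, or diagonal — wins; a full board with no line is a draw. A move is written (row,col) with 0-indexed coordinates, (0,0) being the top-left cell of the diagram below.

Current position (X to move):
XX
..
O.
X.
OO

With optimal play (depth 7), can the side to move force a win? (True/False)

ply 1, X at XX/../O./X./OO | (1,0)=+0→XX/X./O./X./OO*; (1,1)=+0→XX/.X/O./X./OO; (2,1)=+0→XX/../OX/X./OO; (3,1)=+0→XX/../O./XX/OO
ply 2, O at XX/X./O./X./OO | (1,1)=+0→XX/XO/O./X./OO*; (2,1)=+0→XX/X./OO/X./OO; (3,1)=+0→XX/X./O./XO/OO
ply 3, X at XX/XO/O./X./OO | (2,1)=+0→XX/XO/OX/X./OO*; (3,1)=+0→XX/XO/O./XX/OO
ply 4, O at XX/XO/OX/X./OO | (3,1)=+0→XX/XO/OX/XO/OO*
ply 5: XX/XO/OX/XO/OO is terminal +0 (X); from XX/../O./X./OO depth 7

X winning at [XX/../O./X./OO]: False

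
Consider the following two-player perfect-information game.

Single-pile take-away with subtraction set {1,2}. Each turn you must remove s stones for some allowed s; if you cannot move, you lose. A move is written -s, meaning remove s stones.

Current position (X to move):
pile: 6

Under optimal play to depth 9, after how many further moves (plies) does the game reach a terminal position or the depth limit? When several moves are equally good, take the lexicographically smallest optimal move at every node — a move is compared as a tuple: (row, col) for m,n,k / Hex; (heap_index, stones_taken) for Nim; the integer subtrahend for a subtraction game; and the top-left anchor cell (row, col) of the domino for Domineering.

PV length from [6]: 4 plies

ply 1, X at 6 | -1=-1→5*; -2=-1→4
ply 2, O at 5 | -1=-1→4; -2=+1→3*
ply 3, X at 3 | -1=-1→2*; -2=-1→1
ply 4, O at 2 | -1=-1→1; -2=+1→0*
ply 5: 0 is terminal -1 (X); from 6 depth 9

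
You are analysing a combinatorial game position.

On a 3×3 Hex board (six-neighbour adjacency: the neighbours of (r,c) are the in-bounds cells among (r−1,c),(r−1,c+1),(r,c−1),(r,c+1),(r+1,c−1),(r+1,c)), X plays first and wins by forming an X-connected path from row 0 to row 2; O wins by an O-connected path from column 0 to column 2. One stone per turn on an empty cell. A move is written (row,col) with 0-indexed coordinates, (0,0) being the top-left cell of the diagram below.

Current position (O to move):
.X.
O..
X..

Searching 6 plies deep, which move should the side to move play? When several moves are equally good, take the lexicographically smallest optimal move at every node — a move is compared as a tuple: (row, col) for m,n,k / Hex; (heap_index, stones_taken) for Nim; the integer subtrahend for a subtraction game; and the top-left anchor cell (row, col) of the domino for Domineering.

ply 1, O at .X./O../X.. | (0,0)=-1→OX./O../X..; (0,2)=-1→.XO/O../X..; (1,1)=+1→.X./OO./X..*; (1,2)=-1→.X./O.O/X..; (2,1)=-1→.X./O../XO.; (2,2)=-1→.X./O../X.O
ply 2, X at .X./OO./X.. | (0,0)=-1→XX./OO./X..*; (0,2)=-1→.XX/OO./X..; (1,2)=-1→.X./OOX/X..; (2,1)=-1→.X./OO./XX.; (2,2)=-1→.X./OO./X.X
ply 3, O at XX./OO./X.. | (0,2)=+1→XXO/OO./X..*; (1,2)=+1→XX./OOO/X..; (2,1)=+1→XX./OO./XO.; (2,2)=+1→XX./OO./X.O
ply 4: XXO/OO./X.. is terminal -1 (X); from .X./O../X.. depth 6

O's best at [.X./O../X..]: (1,1)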